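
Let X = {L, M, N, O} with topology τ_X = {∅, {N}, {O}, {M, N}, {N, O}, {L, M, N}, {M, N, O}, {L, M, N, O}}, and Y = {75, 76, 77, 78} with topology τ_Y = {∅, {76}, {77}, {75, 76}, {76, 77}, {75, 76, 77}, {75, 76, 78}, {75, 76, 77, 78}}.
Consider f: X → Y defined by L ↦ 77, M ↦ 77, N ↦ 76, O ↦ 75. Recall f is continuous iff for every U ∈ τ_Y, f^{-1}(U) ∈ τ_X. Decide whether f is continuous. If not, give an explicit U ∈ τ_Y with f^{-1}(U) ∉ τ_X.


f is NOT continuous.

Compute f^{-1}(U) for each U ∈ τ_Y:
  U = ∅: f^{-1}(U) = ∅ ∈ τ_X ✓.
  U = {76}: f^{-1}(U) = {N} ∈ τ_X ✓.
  U = {77}: f^{-1}(U) = {L, M} ∉ τ_X ✗.
  U = {75, 76}: f^{-1}(U) = {N, O} ∈ τ_X ✓.
  U = {76, 77}: f^{-1}(U) = {L, M, N} ∈ τ_X ✓.
  U = {75, 76, 77}: f^{-1}(U) = {L, M, N, O} ∈ τ_X ✓.
  U = {75, 76, 78}: f^{-1}(U) = {N, O} ∈ τ_X ✓.
  U = {75, 76, 77, 78}: f^{-1}(U) = {L, M, N, O} ∈ τ_X ✓.
Found U = {77} with f^{-1}(U) = {L, M} not in τ_X. Therefore f is NOT continuous.


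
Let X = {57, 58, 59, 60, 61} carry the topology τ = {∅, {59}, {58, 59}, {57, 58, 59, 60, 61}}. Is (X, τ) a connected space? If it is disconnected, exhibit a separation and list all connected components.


(X, τ) is connected.

Find clopen sets (U ∈ τ with X ∖ U ∈ τ):
  U = ∅, X ∖ U = {57, 58, 59, 60, 61} — both open, so U is clopen.
  U = {57, 58, 59, 60, 61}, X ∖ U = ∅ — both open, so U is clopen.
Only trivial clopens (∅ and X) exist, so (X, τ) is connected.
Compute connected components by grouping points that agree on all clopens:
  component: {57, 58, 59, 60, 61}


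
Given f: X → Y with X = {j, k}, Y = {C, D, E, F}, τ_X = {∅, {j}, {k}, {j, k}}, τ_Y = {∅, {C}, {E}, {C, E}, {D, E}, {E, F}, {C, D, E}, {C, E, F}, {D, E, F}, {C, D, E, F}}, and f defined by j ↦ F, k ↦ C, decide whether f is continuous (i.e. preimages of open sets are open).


f IS continuous.

Compute f^{-1}(U) for each U ∈ τ_Y:
  U = ∅: f^{-1}(U) = ∅ ∈ τ_X ✓.
  U = {C}: f^{-1}(U) = {k} ∈ τ_X ✓.
  U = {E}: f^{-1}(U) = ∅ ∈ τ_X ✓.
  U = {C, E}: f^{-1}(U) = {k} ∈ τ_X ✓.
  U = {D, E}: f^{-1}(U) = ∅ ∈ τ_X ✓.
  U = {E, F}: f^{-1}(U) = {j} ∈ τ_X ✓.
  U = {C, D, E}: f^{-1}(U) = {k} ∈ τ_X ✓.
  U = {C, E, F}: f^{-1}(U) = {j, k} ∈ τ_X ✓.
  U = {D, E, F}: f^{-1}(U) = {j} ∈ τ_X ✓.
  U = {C, D, E, F}: f^{-1}(U) = {j, k} ∈ τ_X ✓.
Every preimage lies in τ_X, so f IS continuous.


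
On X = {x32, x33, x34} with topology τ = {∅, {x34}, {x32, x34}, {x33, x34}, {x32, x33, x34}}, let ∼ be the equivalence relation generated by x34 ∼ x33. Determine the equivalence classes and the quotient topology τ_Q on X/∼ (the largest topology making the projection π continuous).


X/∼ = {[x32], [x33=x34]}; |τ_Q| = 3.

Equivalence classes: [x32], [x33=x34].
Quotient map π: X → X/∼ sends x32 ↦ [x32], x33 ↦ [x33=x34], x34 ↦ [x33=x34].
For each subset V ⊆ X/∼, compute π^{-1}(V) ⊆ X and check whether π^{-1}(V) ∈ τ. V is open in τ_Q iff π^{-1}(V) ∈ τ.
  V = {}: π^{-1}(V) = ∅ ∈ τ ✓.
  V = {[x32]}: π^{-1}(V) = {x32} ∉ τ ✗.
  V = {[x33=x34]}: π^{-1}(V) = {x33, x34} ∈ τ ✓.
  V = {[x32], [x33=x34]}: π^{-1}(V) = {x32, x33, x34} ∈ τ ✓.
Open sets in the quotient: τ_Q = {{}, {[x33=x34]}, {[x32], [x33=x34]}} (3 elements).


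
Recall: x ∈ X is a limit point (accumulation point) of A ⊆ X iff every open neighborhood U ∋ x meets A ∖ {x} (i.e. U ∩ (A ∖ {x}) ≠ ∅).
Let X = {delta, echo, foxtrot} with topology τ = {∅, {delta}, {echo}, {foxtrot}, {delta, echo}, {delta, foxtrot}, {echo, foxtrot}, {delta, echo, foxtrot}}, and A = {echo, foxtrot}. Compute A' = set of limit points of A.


A' = ∅

For each x ∈ X, list the open sets U ∈ τ with x ∈ U, then check whether U ∩ (A ∖ {x}) ≠ ∅ for every such U.
  x = delta: open {delta} ∋ x has {delta} ∩ (A ∖ {delta}) = ∅, so x is NOT a limit point.
  x = echo: open {echo} ∋ x has {echo} ∩ (A ∖ {echo}) = ∅, so x is NOT a limit point.
  x = foxtrot: open {foxtrot} ∋ x has {foxtrot} ∩ (A ∖ {foxtrot}) = ∅, so x is NOT a limit point.
Collecting: A' = ∅.


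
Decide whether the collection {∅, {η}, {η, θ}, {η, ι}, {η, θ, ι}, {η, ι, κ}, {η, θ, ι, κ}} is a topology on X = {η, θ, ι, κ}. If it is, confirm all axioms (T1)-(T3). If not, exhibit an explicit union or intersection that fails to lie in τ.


τ IS a topology on X.

Axiom (T1): ∅ ∈ τ? Yes; X ∈ τ? Yes.
Axiom (T2/T3): check pairwise unions and intersections of members of τ.
All pairwise intersections and unions checked — each lies in τ. Therefore τ satisfies (T1), (T2), (T3): it IS a topology on X.


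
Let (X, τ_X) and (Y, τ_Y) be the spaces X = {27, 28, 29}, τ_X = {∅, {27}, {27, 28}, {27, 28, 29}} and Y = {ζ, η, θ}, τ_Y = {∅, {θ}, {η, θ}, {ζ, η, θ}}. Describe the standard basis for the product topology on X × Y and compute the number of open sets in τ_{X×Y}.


Basis B = {∅ × ∅, {27} × {θ}, {27} × {η, θ}, {27, 28} × {θ}, {27} × {ζ, η, θ}, {27, 28, 29} × {θ}, {27, 28} × {η, θ}, {27, 28} × {ζ, η, θ}, {27, 28, 29} × {η, θ}, {27, 28, 29} × {ζ, η, θ}}; |τ_{X×Y}| = 20.

Enumerate products U × V with U ∈ τ_X, V ∈ τ_Y (deduplicated):
  ∅ × ∅ = {} (∅)
  {27} × {θ} = {(27,θ)}
  {27} × {η, θ} = {(27,η), (27,θ)}
  {27, 28} × {θ} = {(27,θ), (28,θ)}
  {27} × {ζ, η, θ} = {(27,ζ), (27,η), (27,θ)}
  {27, 28, 29} × {θ} = {(27,θ), (28,θ), (29,θ)}
  {27, 28} × {η, θ} = {(27,η), (27,θ), (28,η), (28,θ)}
  {27, 28} × {ζ, η, θ} = {(27,ζ), (27,η), (27,θ), (28,ζ), (28,η), (28,θ)}
  {27, 28, 29} × {η, θ} = {(27,η), (27,θ), (28,η), (28,θ), (29,η), (29,θ)}
  {27, 28, 29} × {ζ, η, θ} = {(27,ζ), (27,η), (27,θ), (28,ζ), (28,η), (28,θ), (29,ζ), (29,η), (29,θ)}
These 10 distinct sets form the basis B.
Close under arbitrary unions to get τ_{X×Y}; counting gives |τ_{X×Y}| = 20.


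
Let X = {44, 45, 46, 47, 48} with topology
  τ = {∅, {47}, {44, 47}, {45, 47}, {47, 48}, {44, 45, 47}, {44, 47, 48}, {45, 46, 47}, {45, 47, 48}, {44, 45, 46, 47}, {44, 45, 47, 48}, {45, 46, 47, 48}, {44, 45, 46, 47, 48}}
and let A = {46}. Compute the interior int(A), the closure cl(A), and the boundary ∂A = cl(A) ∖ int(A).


int(A) = ∅, cl(A) = {46}, ∂A = {46}.

Closed sets in (X, τ) are complements of opens:
  closed(X, τ) = {∅, {44}, {46}, {48}, {44, 46}, {44, 48}, {45, 46}, {46, 48}, {44, 45, 46}, {44, 46, 48}, {45, 46, 48}, {44, 45, 46, 48}, {44, 45, 46, 47, 48}}.
int(A) = ⋃ {U ∈ τ : U ⊆ A}. Opens contained in A: ∅.
Taking the union of these: int(A) = ∅.
cl(A) = ⋂ {C closed : A ⊆ C}. Closed sets containing A: {46}, {44, 46}, {45, 46}, {46, 48}, {44, 45, 46}, {44, 46, 48}, {45, 46, 48}, {44, 45, 46, 48}, {44, 45, 46, 47, 48}.
Intersecting these: cl(A) = {46}.
∂A = cl(A) ∖ int(A) = {46} ∖ ∅ = {46}.


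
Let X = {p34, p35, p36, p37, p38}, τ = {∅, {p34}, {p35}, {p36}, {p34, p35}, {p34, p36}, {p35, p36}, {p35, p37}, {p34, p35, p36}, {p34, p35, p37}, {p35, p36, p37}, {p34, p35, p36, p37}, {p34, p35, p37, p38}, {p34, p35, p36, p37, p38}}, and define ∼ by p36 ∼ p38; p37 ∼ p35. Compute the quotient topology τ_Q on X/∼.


X/∼ = {[p34], [p35=p37], [p36=p38]}; |τ_Q| = 5.

Equivalence classes: [p34], [p35=p37], [p36=p38].
Quotient map π: X → X/∼ sends p34 ↦ [p34], p35 ↦ [p35=p37], p36 ↦ [p36=p38], p37 ↦ [p35=p37], p38 ↦ [p36=p38].
For each subset V ⊆ X/∼, compute π^{-1}(V) ⊆ X and check whether π^{-1}(V) ∈ τ. V is open in τ_Q iff π^{-1}(V) ∈ τ.
  V = {}: π^{-1}(V) = ∅ ∈ τ ✓.
  V = {[p34]}: π^{-1}(V) = {p34} ∈ τ ✓.
  V = {[p35=p37]}: π^{-1}(V) = {p35, p37} ∈ τ ✓.
  V = {[p34], [p35=p37]}: π^{-1}(V) = {p34, p35, p37} ∈ τ ✓.
  V = {[p36=p38]}: π^{-1}(V) = {p36, p38} ∉ τ ✗.
  V = {[p34], [p36=p38]}: π^{-1}(V) = {p34, p36, p38} ∉ τ ✗.
  V = {[p35=p37], [p36=p38]}: π^{-1}(V) = {p35, p36, p37, p38} ∉ τ ✗.
  V = {[p34], [p35=p37], [p36=p38]}: π^{-1}(V) = {p34, p35, p36, p37, p38} ∈ τ ✓.
Open sets in the quotient: τ_Q = {{}, {[p34]}, {[p35=p37]}, {[p34], [p35=p37]}, {[p34], [p35=p37], [p36=p38]}} (5 elements).


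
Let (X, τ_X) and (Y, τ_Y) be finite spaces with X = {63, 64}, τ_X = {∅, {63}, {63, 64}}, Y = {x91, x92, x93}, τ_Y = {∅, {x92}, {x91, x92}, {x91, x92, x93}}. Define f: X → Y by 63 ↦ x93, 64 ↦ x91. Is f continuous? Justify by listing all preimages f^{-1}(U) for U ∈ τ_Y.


f is NOT continuous.

Compute f^{-1}(U) for each U ∈ τ_Y:
  U = ∅: f^{-1}(U) = ∅ ∈ τ_X ✓.
  U = {x92}: f^{-1}(U) = ∅ ∈ τ_X ✓.
  U = {x91, x92}: f^{-1}(U) = {64} ∉ τ_X ✗.
  U = {x91, x92, x93}: f^{-1}(U) = {63, 64} ∈ τ_X ✓.
Found U = {x91, x92} with f^{-1}(U) = {64} not in τ_X. Therefore f is NOT continuous.


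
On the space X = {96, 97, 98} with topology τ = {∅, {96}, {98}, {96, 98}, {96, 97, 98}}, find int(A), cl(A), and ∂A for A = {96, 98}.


int(A) = {96, 98}, cl(A) = {96, 97, 98}, ∂A = {97}.

Closed sets in (X, τ) are complements of opens:
  closed(X, τ) = {∅, {97}, {96, 97}, {97, 98}, {96, 97, 98}}.
int(A) = ⋃ {U ∈ τ : U ⊆ A}. Opens contained in A: ∅, {96}, {98}, {96, 98}.
Taking the union of these: int(A) = {96, 98}.
cl(A) = ⋂ {C closed : A ⊆ C}. Closed sets containing A: {96, 97, 98}.
Intersecting these: cl(A) = {96, 97, 98}.
∂A = cl(A) ∖ int(A) = {96, 97, 98} ∖ {96, 98} = {97}.


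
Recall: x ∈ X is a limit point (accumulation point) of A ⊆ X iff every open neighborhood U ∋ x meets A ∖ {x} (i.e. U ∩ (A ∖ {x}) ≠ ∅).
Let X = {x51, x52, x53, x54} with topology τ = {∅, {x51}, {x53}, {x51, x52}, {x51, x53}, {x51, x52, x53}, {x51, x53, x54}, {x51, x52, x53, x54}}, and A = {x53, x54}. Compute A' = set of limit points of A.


A' = {x54}

For each x ∈ X, list the open sets U ∈ τ with x ∈ U, then check whether U ∩ (A ∖ {x}) ≠ ∅ for every such U.
  x = x51: open {x51} ∋ x has {x51} ∩ (A ∖ {x51}) = ∅, so x is NOT a limit point.
  x = x52: open {x51, x52} ∋ x has {x51, x52} ∩ (A ∖ {x52}) = ∅, so x is NOT a limit point.
  x = x53: open {x53} ∋ x has {x53} ∩ (A ∖ {x53}) = ∅, so x is NOT a limit point.
  x = x54: opens ∋ x are {x51, x53, x54}, {x51, x52, x53, x54}; each meets A ∖ {x54}, so x IS a limit point.
Collecting: A' = {x54}.


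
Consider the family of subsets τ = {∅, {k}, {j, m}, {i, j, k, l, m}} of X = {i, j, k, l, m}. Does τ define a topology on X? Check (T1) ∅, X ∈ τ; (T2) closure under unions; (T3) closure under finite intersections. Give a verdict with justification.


τ is NOT a topology on X.

Axiom (T1): ∅ ∈ τ? Yes; X ∈ τ? Yes.
Axiom (T2/T3): check pairwise unions and intersections of members of τ.
Counterexample for (T2): {k} ∪ {j, m} = {j, k, m} ∉ τ. Therefore τ is NOT a topology.


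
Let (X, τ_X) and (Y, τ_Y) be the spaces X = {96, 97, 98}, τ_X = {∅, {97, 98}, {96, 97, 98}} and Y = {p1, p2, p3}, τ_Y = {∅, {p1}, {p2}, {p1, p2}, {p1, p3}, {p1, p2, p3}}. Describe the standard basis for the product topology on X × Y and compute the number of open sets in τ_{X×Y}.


Basis B = {∅ × ∅, {97, 98} × {p1}, {97, 98} × {p2}, {96, 97, 98} × {p1}, {96, 97, 98} × {p2}, {97, 98} × {p1, p2}, {97, 98} × {p1, p3}, {96, 97, 98} × {p1, p2}, {96, 97, 98} × {p1, p3}, {97, 98} × {p1, p2, p3}, {96, 97, 98} × {p1, p2, p3}}; |τ_{X×Y}| = 18.

Enumerate products U × V with U ∈ τ_X, V ∈ τ_Y (deduplicated):
  ∅ × ∅ = {} (∅)
  {97, 98} × {p1} = {(97,p1), (98,p1)}
  {97, 98} × {p2} = {(97,p2), (98,p2)}
  {96, 97, 98} × {p1} = {(96,p1), (97,p1), (98,p1)}
  {96, 97, 98} × {p2} = {(96,p2), (97,p2), (98,p2)}
  {97, 98} × {p1, p2} = {(97,p1), (97,p2), (98,p1), (98,p2)}
  {97, 98} × {p1, p3} = {(97,p1), (97,p3), (98,p1), (98,p3)}
  {96, 97, 98} × {p1, p2} = {(96,p1), (96,p2), (97,p1), (97,p2), (98,p1), (98,p2)}
  {96, 97, 98} × {p1, p3} = {(96,p1), (96,p3), (97,p1), (97,p3), (98,p1), (98,p3)}
  {97, 98} × {p1, p2, p3} = {(97,p1), (97,p2), (97,p3), (98,p1), (98,p2), (98,p3)}
  {96, 97, 98} × {p1, p2, p3} = {(96,p1), (96,p2), (96,p3), (97,p1), (97,p2), (97,p3), (98,p1), (98,p2), (98,p3)}
These 11 distinct sets form the basis B.
Close under arbitrary unions to get τ_{X×Y}; counting gives |τ_{X×Y}| = 18.


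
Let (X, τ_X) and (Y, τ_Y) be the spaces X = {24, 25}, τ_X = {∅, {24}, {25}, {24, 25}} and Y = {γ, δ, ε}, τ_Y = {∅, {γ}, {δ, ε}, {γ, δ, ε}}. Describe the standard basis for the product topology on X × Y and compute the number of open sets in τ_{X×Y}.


Basis B = {∅ × ∅, {24} × {γ}, {25} × {γ}, {24, 25} × {γ}, {24} × {δ, ε}, {25} × {δ, ε}, {24} × {γ, δ, ε}, {25} × {γ, δ, ε}, {24, 25} × {δ, ε}, {24, 25} × {γ, δ, ε}}; |τ_{X×Y}| = 16.

Enumerate products U × V with U ∈ τ_X, V ∈ τ_Y (deduplicated):
  ∅ × ∅ = {} (∅)
  {24} × {γ} = {(24,γ)}
  {25} × {γ} = {(25,γ)}
  {24, 25} × {γ} = {(24,γ), (25,γ)}
  {24} × {δ, ε} = {(24,δ), (24,ε)}
  {25} × {δ, ε} = {(25,δ), (25,ε)}
  {24} × {γ, δ, ε} = {(24,γ), (24,δ), (24,ε)}
  {25} × {γ, δ, ε} = {(25,γ), (25,δ), (25,ε)}
  {24, 25} × {δ, ε} = {(24,δ), (24,ε), (25,δ), (25,ε)}
  {24, 25} × {γ, δ, ε} = {(24,γ), (24,δ), (24,ε), (25,γ), (25,δ), (25,ε)}
These 10 distinct sets form the basis B.
Close under arbitrary unions to get τ_{X×Y}; counting gives |τ_{X×Y}| = 16.


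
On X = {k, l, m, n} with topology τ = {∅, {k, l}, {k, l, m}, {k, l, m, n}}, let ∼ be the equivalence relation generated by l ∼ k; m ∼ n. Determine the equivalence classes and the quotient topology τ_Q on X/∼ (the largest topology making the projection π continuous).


X/∼ = {[k=l], [m=n]}; |τ_Q| = 3.

Equivalence classes: [k=l], [m=n].
Quotient map π: X → X/∼ sends k ↦ [k=l], l ↦ [k=l], m ↦ [m=n], n ↦ [m=n].
For each subset V ⊆ X/∼, compute π^{-1}(V) ⊆ X and check whether π^{-1}(V) ∈ τ. V is open in τ_Q iff π^{-1}(V) ∈ τ.
  V = {}: π^{-1}(V) = ∅ ∈ τ ✓.
  V = {[k=l]}: π^{-1}(V) = {k, l} ∈ τ ✓.
  V = {[m=n]}: π^{-1}(V) = {m, n} ∉ τ ✗.
  V = {[k=l], [m=n]}: π^{-1}(V) = {k, l, m, n} ∈ τ ✓.
Open sets in the quotient: τ_Q = {{}, {[k=l]}, {[k=l], [m=n]}} (3 elements).


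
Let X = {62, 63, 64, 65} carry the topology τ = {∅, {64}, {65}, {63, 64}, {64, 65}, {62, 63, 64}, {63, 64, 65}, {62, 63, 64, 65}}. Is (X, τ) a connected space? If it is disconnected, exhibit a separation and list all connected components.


(X, τ) is disconnected; components = [{65}, {62, 63, 64}].

Find clopen sets (U ∈ τ with X ∖ U ∈ τ):
  U = ∅, X ∖ U = {62, 63, 64, 65} — both open, so U is clopen.
  U = {65}, X ∖ U = {62, 63, 64} — both open, so U is clopen.
  U = {62, 63, 64}, X ∖ U = {65} — both open, so U is clopen.
  U = {62, 63, 64, 65}, X ∖ U = ∅ — both open, so U is clopen.
Nontrivial clopen(s) exist: e.g. {65}. So (X, τ) is disconnected.
Compute connected components by grouping points that agree on all clopens:
  component: {65}
  component: {62, 63, 64}


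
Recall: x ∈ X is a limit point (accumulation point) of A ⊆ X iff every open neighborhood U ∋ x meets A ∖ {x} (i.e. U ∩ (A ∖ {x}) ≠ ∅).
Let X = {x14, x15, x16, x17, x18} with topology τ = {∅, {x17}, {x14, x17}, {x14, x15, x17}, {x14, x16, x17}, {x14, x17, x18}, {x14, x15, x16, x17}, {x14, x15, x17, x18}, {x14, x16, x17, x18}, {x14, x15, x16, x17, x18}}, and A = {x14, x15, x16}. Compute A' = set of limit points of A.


A' = {x15, x16, x18}

For each x ∈ X, list the open sets U ∈ τ with x ∈ U, then check whether U ∩ (A ∖ {x}) ≠ ∅ for every such U.
  x = x14: open {x14, x17} ∋ x has {x14, x17} ∩ (A ∖ {x14}) = ∅, so x is NOT a limit point.
  x = x15: opens ∋ x are {x14, x15, x17}, {x14, x15, x16, x17}, {x14, x15, x17, x18}, {x14, x15, x16, x17, x18}; each meets A ∖ {x15}, so x IS a limit point.
  x = x16: opens ∋ x are {x14, x16, x17}, {x14, x15, x16, x17}, {x14, x16, x17, x18}, {x14, x15, x16, x17, x18}; each meets A ∖ {x16}, so x IS a limit point.
  x = x17: open {x17} ∋ x has {x17} ∩ (A ∖ {x17}) = ∅, so x is NOT a limit point.
  x = x18: opens ∋ x are {x14, x17, x18}, {x14, x15, x17, x18}, {x14, x16, x17, x18}, {x14, x15, x16, x17, x18}; each meets A ∖ {x18}, so x IS a limit point.
Collecting: A' = {x15, x16, x18}.


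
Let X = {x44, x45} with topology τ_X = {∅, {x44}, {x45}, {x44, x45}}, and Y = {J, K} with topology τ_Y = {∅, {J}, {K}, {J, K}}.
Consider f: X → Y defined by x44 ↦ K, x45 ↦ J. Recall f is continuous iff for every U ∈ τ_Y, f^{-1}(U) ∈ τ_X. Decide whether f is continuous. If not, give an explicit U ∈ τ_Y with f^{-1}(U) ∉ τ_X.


f IS continuous.

Compute f^{-1}(U) for each U ∈ τ_Y:
  U = ∅: f^{-1}(U) = ∅ ∈ τ_X ✓.
  U = {J}: f^{-1}(U) = {x45} ∈ τ_X ✓.
  U = {K}: f^{-1}(U) = {x44} ∈ τ_X ✓.
  U = {J, K}: f^{-1}(U) = {x44, x45} ∈ τ_X ✓.
Every preimage lies in τ_X, so f IS continuous.


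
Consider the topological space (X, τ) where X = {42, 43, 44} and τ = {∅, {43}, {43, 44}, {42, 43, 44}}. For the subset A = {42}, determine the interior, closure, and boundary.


int(A) = ∅, cl(A) = {42}, ∂A = {42}.

Closed sets in (X, τ) are complements of opens:
  closed(X, τ) = {∅, {42}, {42, 44}, {42, 43, 44}}.
int(A) = ⋃ {U ∈ τ : U ⊆ A}. Opens contained in A: ∅.
Taking the union of these: int(A) = ∅.
cl(A) = ⋂ {C closed : A ⊆ C}. Closed sets containing A: {42}, {42, 44}, {42, 43, 44}.
Intersecting these: cl(A) = {42}.
∂A = cl(A) ∖ int(A) = {42} ∖ ∅ = {42}.


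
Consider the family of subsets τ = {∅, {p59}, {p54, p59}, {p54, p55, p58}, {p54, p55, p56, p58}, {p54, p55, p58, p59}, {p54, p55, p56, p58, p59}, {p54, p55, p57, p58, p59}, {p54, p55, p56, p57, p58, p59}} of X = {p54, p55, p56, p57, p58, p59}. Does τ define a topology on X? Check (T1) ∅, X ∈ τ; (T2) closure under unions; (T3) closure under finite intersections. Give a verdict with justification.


τ is NOT a topology on X.

Axiom (T1): ∅ ∈ τ? Yes; X ∈ τ? Yes.
Axiom (T2/T3): check pairwise unions and intersections of members of τ.
Counterexample for (T3): {p54, p59} ∩ {p54, p55, p58} = {p54} ∉ τ. Therefore τ is NOT a topology.


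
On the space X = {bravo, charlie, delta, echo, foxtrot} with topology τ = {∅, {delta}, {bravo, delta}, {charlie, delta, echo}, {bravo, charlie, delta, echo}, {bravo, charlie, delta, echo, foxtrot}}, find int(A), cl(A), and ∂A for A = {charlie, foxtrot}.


int(A) = ∅, cl(A) = {charlie, echo, foxtrot}, ∂A = {charlie, echo, foxtrot}.

Closed sets in (X, τ) are complements of opens:
  closed(X, τ) = {∅, {foxtrot}, {bravo, foxtrot}, {charlie, echo, foxtrot}, {bravo, charlie, echo, foxtrot}, {bravo, charlie, delta, echo, foxtrot}}.
int(A) = ⋃ {U ∈ τ : U ⊆ A}. Opens contained in A: ∅.
Taking the union of these: int(A) = ∅.
cl(A) = ⋂ {C closed : A ⊆ C}. Closed sets containing A: {charlie, echo, foxtrot}, {bravo, charlie, echo, foxtrot}, {bravo, charlie, delta, echo, foxtrot}.
Intersecting these: cl(A) = {charlie, echo, foxtrot}.
∂A = cl(A) ∖ int(A) = {charlie, echo, foxtrot} ∖ ∅ = {charlie, echo, foxtrot}.


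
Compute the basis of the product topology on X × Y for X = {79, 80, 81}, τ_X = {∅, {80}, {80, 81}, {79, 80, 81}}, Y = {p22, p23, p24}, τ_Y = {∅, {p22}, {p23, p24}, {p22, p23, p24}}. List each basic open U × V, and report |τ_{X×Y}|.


Basis B = {∅ × ∅, {80} × {p22}, {80, 81} × {p22}, {80} × {p23, p24}, {79, 80, 81} × {p22}, {80} × {p22, p23, p24}, {80, 81} × {p23, p24}, {79, 80, 81} × {p23, p24}, {80, 81} × {p22, p23, p24}, {79, 80, 81} × {p22, p23, p24}}; |τ_{X×Y}| = 16.

Enumerate products U × V with U ∈ τ_X, V ∈ τ_Y (deduplicated):
  ∅ × ∅ = {} (∅)
  {80} × {p22} = {(80,p22)}
  {80, 81} × {p22} = {(80,p22), (81,p22)}
  {80} × {p23, p24} = {(80,p23), (80,p24)}
  {79, 80, 81} × {p22} = {(79,p22), (80,p22), (81,p22)}
  {80} × {p22, p23, p24} = {(80,p22), (80,p23), (80,p24)}
  {80, 81} × {p23, p24} = {(80,p23), (80,p24), (81,p23), (81,p24)}
  {79, 80, 81} × {p23, p24} = {(79,p23), (79,p24), (80,p23), (80,p24), (81,p23), (81,p24)}
  {80, 81} × {p22, p23, p24} = {(80,p22), (80,p23), (80,p24), (81,p22), (81,p23), (81,p24)}
  {79, 80, 81} × {p22, p23, p24} = {(79,p22), (79,p23), (79,p24), (80,p22), (80,p23), (80,p24), (81,p22), (81,p23), (81,p24)}
These 10 distinct sets form the basis B.
Close under arbitrary unions to get τ_{X×Y}; counting gives |τ_{X×Y}| = 16.


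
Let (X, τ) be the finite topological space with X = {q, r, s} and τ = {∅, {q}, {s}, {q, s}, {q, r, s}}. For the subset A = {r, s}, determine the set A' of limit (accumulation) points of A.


A' = {r}

For each x ∈ X, list the open sets U ∈ τ with x ∈ U, then check whether U ∩ (A ∖ {x}) ≠ ∅ for every such U.
  x = q: open {q} ∋ x has {q} ∩ (A ∖ {q}) = ∅, so x is NOT a limit point.
  x = r: opens ∋ x are {q, r, s}; each meets A ∖ {r}, so x IS a limit point.
  x = s: open {s} ∋ x has {s} ∩ (A ∖ {s}) = ∅, so x is NOT a limit point.
Collecting: A' = {r}.


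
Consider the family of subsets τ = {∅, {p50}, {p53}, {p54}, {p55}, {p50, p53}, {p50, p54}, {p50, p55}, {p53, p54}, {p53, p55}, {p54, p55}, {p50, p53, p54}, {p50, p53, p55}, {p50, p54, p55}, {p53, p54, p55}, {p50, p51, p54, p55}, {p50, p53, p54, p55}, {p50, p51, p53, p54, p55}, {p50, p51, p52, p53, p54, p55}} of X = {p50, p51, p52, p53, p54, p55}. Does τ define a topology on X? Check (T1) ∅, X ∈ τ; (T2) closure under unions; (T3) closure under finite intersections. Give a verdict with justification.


τ IS a topology on X.

Axiom (T1): ∅ ∈ τ? Yes; X ∈ τ? Yes.
Axiom (T2/T3): check pairwise unions and intersections of members of τ.
All pairwise intersections and unions checked — each lies in τ. Therefore τ satisfies (T1), (T2), (T3): it IS a topology on X.


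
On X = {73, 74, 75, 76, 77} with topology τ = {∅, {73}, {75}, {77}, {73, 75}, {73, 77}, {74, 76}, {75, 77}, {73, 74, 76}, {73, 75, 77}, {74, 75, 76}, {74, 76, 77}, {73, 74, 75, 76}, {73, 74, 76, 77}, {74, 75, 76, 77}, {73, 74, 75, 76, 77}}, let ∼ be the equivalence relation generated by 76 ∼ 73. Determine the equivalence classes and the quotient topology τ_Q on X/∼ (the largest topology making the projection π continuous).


X/∼ = {[73=76], [74], [75], [77]}; |τ_Q| = 8.

Equivalence classes: [73=76], [74], [75], [77].
Quotient map π: X → X/∼ sends 73 ↦ [73=76], 74 ↦ [74], 75 ↦ [75], 76 ↦ [73=76], 77 ↦ [77].
For each subset V ⊆ X/∼, compute π^{-1}(V) ⊆ X and check whether π^{-1}(V) ∈ τ. V is open in τ_Q iff π^{-1}(V) ∈ τ.
  V = {}: π^{-1}(V) = ∅ ∈ τ ✓.
  V = {[73=76]}: π^{-1}(V) = {73, 76} ∉ τ ✗.
  V = {[74]}: π^{-1}(V) = {74} ∉ τ ✗.
  V = {[73=76], [74]}: π^{-1}(V) = {73, 74, 76} ∈ τ ✓.
  V = {[75]}: π^{-1}(V) = {75} ∈ τ ✓.
  V = {[73=76], [75]}: π^{-1}(V) = {73, 75, 76} ∉ τ ✗.
  V = {[74], [75]}: π^{-1}(V) = {74, 75} ∉ τ ✗.
  V = {[73=76], [74], [75]}: π^{-1}(V) = {73, 74, 75, 76} ∈ τ ✓.
  V = {[77]}: π^{-1}(V) = {77} ∈ τ ✓.
  V = {[73=76], [77]}: π^{-1}(V) = {73, 76, 77} ∉ τ ✗.
  V = {[74], [77]}: π^{-1}(V) = {74, 77} ∉ τ ✗.
  V = {[73=76], [74], [77]}: π^{-1}(V) = {73, 74, 76, 77} ∈ τ ✓.
  V = {[75], [77]}: π^{-1}(V) = {75, 77} ∈ τ ✓.
  V = {[73=76], [75], [77]}: π^{-1}(V) = {73, 75, 76, 77} ∉ τ ✗.
  V = {[74], [75], [77]}: π^{-1}(V) = {74, 75, 77} ∉ τ ✗.
  V = {[73=76], [74], [75], [77]}: π^{-1}(V) = {73, 74, 75, 76, 77} ∈ τ ✓.
Open sets in the quotient: τ_Q = {{}, {[73=76], [74]}, {[75]}, {[73=76], [74], [75]}, {[77]}, {[73=76], [74], [77]}, {[75], [77]}, {[73=76], [74], [75], [77]}} (8 elements).


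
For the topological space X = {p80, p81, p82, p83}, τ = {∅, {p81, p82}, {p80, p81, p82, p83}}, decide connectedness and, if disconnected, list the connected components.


(X, τ) is connected.

Find clopen sets (U ∈ τ with X ∖ U ∈ τ):
  U = ∅, X ∖ U = {p80, p81, p82, p83} — both open, so U is clopen.
  U = {p80, p81, p82, p83}, X ∖ U = ∅ — both open, so U is clopen.
Only trivial clopens (∅ and X) exist, so (X, τ) is connected.
Compute connected components by grouping points that agree on all clopens:
  component: {p80, p81, p82, p83}


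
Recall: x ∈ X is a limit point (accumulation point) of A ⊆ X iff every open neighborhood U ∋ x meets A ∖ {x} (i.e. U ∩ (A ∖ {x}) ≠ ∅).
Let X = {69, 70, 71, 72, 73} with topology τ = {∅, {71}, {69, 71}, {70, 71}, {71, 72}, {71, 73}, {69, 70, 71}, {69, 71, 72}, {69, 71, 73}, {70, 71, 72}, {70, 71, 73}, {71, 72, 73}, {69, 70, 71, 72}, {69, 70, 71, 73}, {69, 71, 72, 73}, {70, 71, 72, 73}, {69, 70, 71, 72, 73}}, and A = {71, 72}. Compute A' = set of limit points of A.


A' = {69, 70, 72, 73}

For each x ∈ X, list the open sets U ∈ τ with x ∈ U, then check whether U ∩ (A ∖ {x}) ≠ ∅ for every such U.
  x = 69: opens ∋ x are {69, 71}, {69, 70, 71}, {69, 71, 72}, {69, 71, 73}, {69, 70, 71, 72}, {69, 70, 71, 73}, {69, 71, 72, 73}, {69, 70, 71, 72, 73}; each meets A ∖ {69}, so x IS a limit point.
  x = 70: opens ∋ x are {70, 71}, {69, 70, 71}, {70, 71, 72}, {70, 71, 73}, {69, 70, 71, 72}, {69, 70, 71, 73}, {70, 71, 72, 73}, {69, 70, 71, 72, 73}; each meets A ∖ {70}, so x IS a limit point.
  x = 71: open {71} ∋ x has {71} ∩ (A ∖ {71}) = ∅, so x is NOT a limit point.
  x = 72: opens ∋ x are {71, 72}, {69, 71, 72}, {70, 71, 72}, {71, 72, 73}, {69, 70, 71, 72}, {69, 71, 72, 73}, {70, 71, 72, 73}, {69, 70, 71, 72, 73}; each meets A ∖ {72}, so x IS a limit point.
  x = 73: opens ∋ x are {71, 73}, {69, 71, 73}, {70, 71, 73}, {71, 72, 73}, {69, 70, 71, 73}, {69, 71, 72, 73}, {70, 71, 72, 73}, {69, 70, 71, 72, 73}; each meets A ∖ {73}, so x IS a limit point.
Collecting: A' = {69, 70, 72, 73}.


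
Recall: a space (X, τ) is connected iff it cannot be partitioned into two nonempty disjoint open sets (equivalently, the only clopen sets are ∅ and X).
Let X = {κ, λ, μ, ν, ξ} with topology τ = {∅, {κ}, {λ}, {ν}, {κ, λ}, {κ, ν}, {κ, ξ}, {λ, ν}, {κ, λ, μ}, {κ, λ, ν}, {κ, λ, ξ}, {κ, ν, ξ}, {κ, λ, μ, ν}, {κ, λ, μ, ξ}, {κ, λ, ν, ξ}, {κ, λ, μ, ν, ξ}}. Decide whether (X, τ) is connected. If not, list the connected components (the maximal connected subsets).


(X, τ) is disconnected; components = [{ν}, {κ, λ, μ, ξ}].

Find clopen sets (U ∈ τ with X ∖ U ∈ τ):
  U = ∅, X ∖ U = {κ, λ, μ, ν, ξ} — both open, so U is clopen.
  U = {ν}, X ∖ U = {κ, λ, μ, ξ} — both open, so U is clopen.
  U = {κ, λ, μ, ξ}, X ∖ U = {ν} — both open, so U is clopen.
  U = {κ, λ, μ, ν, ξ}, X ∖ U = ∅ — both open, so U is clopen.
Nontrivial clopen(s) exist: e.g. {κ, λ, μ, ξ}. So (X, τ) is disconnected.
Compute connected components by grouping points that agree on all clopens:
  component: {ν}
  component: {κ, λ, μ, ξ}


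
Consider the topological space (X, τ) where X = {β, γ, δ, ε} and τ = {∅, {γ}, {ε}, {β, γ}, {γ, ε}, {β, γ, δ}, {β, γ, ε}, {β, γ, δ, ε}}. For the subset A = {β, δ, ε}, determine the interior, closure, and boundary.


int(A) = {ε}, cl(A) = {β, δ, ε}, ∂A = {β, δ}.

Closed sets in (X, τ) are complements of opens:
  closed(X, τ) = {∅, {δ}, {ε}, {β, δ}, {δ, ε}, {β, γ, δ}, {β, δ, ε}, {β, γ, δ, ε}}.
int(A) = ⋃ {U ∈ τ : U ⊆ A}. Opens contained in A: ∅, {ε}.
Taking the union of these: int(A) = {ε}.
cl(A) = ⋂ {C closed : A ⊆ C}. Closed sets containing A: {β, δ, ε}, {β, γ, δ, ε}.
Intersecting these: cl(A) = {β, δ, ε}.
∂A = cl(A) ∖ int(A) = {β, δ, ε} ∖ {ε} = {β, δ}.


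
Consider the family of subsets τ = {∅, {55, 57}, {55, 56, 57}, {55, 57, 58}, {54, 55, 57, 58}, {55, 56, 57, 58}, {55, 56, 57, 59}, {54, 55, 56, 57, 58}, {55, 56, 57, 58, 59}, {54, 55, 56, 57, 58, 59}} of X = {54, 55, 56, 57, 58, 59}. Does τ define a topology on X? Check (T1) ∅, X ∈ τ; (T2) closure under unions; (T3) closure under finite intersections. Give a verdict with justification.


τ IS a topology on X.

Axiom (T1): ∅ ∈ τ? Yes; X ∈ τ? Yes.
Axiom (T2/T3): check pairwise unions and intersections of members of τ.
All pairwise intersections and unions checked — each lies in τ. Therefore τ satisfies (T1), (T2), (T3): it IS a topology on X.


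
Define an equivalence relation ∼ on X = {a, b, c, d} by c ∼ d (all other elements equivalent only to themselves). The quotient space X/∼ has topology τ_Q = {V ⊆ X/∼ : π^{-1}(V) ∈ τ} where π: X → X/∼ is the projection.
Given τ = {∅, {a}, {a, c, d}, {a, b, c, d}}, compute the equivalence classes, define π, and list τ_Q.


X/∼ = {[a], [b], [c=d]}; |τ_Q| = 4.

Equivalence classes: [a], [b], [c=d].
Quotient map π: X → X/∼ sends a ↦ [a], b ↦ [b], c ↦ [c=d], d ↦ [c=d].
For each subset V ⊆ X/∼, compute π^{-1}(V) ⊆ X and check whether π^{-1}(V) ∈ τ. V is open in τ_Q iff π^{-1}(V) ∈ τ.
  V = {}: π^{-1}(V) = ∅ ∈ τ ✓.
  V = {[a]}: π^{-1}(V) = {a} ∈ τ ✓.
  V = {[b]}: π^{-1}(V) = {b} ∉ τ ✗.
  V = {[a], [b]}: π^{-1}(V) = {a, b} ∉ τ ✗.
  V = {[c=d]}: π^{-1}(V) = {c, d} ∉ τ ✗.
  V = {[a], [c=d]}: π^{-1}(V) = {a, c, d} ∈ τ ✓.
  V = {[b], [c=d]}: π^{-1}(V) = {b, c, d} ∉ τ ✗.
  V = {[a], [b], [c=d]}: π^{-1}(V) = {a, b, c, d} ∈ τ ✓.
Open sets in the quotient: τ_Q = {{}, {[a]}, {[a], [c=d]}, {[a], [b], [c=d]}} (4 elements).


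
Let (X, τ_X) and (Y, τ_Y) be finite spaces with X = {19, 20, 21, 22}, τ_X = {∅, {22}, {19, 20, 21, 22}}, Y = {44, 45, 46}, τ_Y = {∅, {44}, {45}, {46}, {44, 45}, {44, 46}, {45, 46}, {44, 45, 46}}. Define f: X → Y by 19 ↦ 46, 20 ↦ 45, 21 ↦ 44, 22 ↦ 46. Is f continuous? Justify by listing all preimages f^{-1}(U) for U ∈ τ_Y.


f is NOT continuous.

Compute f^{-1}(U) for each U ∈ τ_Y:
  U = ∅: f^{-1}(U) = ∅ ∈ τ_X ✓.
  U = {44}: f^{-1}(U) = {21} ∉ τ_X ✗.
  U = {45}: f^{-1}(U) = {20} ∉ τ_X ✗.
  U = {46}: f^{-1}(U) = {19, 22} ∉ τ_X ✗.
  U = {44, 45}: f^{-1}(U) = {20, 21} ∉ τ_X ✗.
  U = {44, 46}: f^{-1}(U) = {19, 21, 22} ∉ τ_X ✗.
  U = {45, 46}: f^{-1}(U) = {19, 20, 22} ∉ τ_X ✗.
  U = {44, 45, 46}: f^{-1}(U) = {19, 20, 21, 22} ∈ τ_X ✓.
Found U = {44} with f^{-1}(U) = {21} not in τ_X. Therefore f is NOT continuous.


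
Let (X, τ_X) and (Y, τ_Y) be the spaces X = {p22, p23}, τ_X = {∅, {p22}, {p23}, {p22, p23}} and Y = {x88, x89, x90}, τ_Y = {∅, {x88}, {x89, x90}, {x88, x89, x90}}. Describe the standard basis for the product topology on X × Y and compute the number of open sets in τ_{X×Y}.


Basis B = {∅ × ∅, {p22} × {x88}, {p23} × {x88}, {p22, p23} × {x88}, {p22} × {x89, x90}, {p23} × {x89, x90}, {p22} × {x88, x89, x90}, {p23} × {x88, x89, x90}, {p22, p23} × {x89, x90}, {p22, p23} × {x88, x89, x90}}; |τ_{X×Y}| = 16.

Enumerate products U × V with U ∈ τ_X, V ∈ τ_Y (deduplicated):
  ∅ × ∅ = {} (∅)
  {p22} × {x88} = {(p22,x88)}
  {p23} × {x88} = {(p23,x88)}
  {p22, p23} × {x88} = {(p22,x88), (p23,x88)}
  {p22} × {x89, x90} = {(p22,x89), (p22,x90)}
  {p23} × {x89, x90} = {(p23,x89), (p23,x90)}
  {p22} × {x88, x89, x90} = {(p22,x88), (p22,x89), (p22,x90)}
  {p23} × {x88, x89, x90} = {(p23,x88), (p23,x89), (p23,x90)}
  {p22, p23} × {x89, x90} = {(p22,x89), (p22,x90), (p23,x89), (p23,x90)}
  {p22, p23} × {x88, x89, x90} = {(p22,x88), (p22,x89), (p22,x90), (p23,x88), (p23,x89), (p23,x90)}
These 10 distinct sets form the basis B.
Close under arbitrary unions to get τ_{X×Y}; counting gives |τ_{X×Y}| = 16.


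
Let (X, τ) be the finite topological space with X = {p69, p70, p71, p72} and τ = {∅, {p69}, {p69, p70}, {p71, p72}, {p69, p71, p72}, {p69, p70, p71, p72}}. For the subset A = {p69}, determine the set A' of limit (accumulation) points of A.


A' = {p70}

For each x ∈ X, list the open sets U ∈ τ with x ∈ U, then check whether U ∩ (A ∖ {x}) ≠ ∅ for every such U.
  x = p69: open {p69} ∋ x has {p69} ∩ (A ∖ {p69}) = ∅, so x is NOT a limit point.
  x = p70: opens ∋ x are {p69, p70}, {p69, p70, p71, p72}; each meets A ∖ {p70}, so x IS a limit point.
  x = p71: open {p71, p72} ∋ x has {p71, p72} ∩ (A ∖ {p71}) = ∅, so x is NOT a limit point.
  x = p72: open {p71, p72} ∋ x has {p71, p72} ∩ (A ∖ {p72}) = ∅, so x is NOT a limit point.
Collecting: A' = {p70}.


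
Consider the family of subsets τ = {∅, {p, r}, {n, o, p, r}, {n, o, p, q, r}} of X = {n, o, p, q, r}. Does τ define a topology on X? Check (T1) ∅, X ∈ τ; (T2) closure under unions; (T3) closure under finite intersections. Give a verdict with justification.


τ IS a topology on X.

Axiom (T1): ∅ ∈ τ? Yes; X ∈ τ? Yes.
Axiom (T2/T3): check pairwise unions and intersections of members of τ.
All pairwise intersections and unions checked — each lies in τ. Therefore τ satisfies (T1), (T2), (T3): it IS a topology on X.


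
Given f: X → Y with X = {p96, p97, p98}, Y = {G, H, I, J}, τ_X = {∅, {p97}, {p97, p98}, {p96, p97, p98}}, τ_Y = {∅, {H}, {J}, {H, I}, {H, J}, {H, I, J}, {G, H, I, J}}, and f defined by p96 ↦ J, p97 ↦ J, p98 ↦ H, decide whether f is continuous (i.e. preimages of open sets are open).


f is NOT continuous.

Compute f^{-1}(U) for each U ∈ τ_Y:
  U = ∅: f^{-1}(U) = ∅ ∈ τ_X ✓.
  U = {H}: f^{-1}(U) = {p98} ∉ τ_X ✗.
  U = {J}: f^{-1}(U) = {p96, p97} ∉ τ_X ✗.
  U = {H, I}: f^{-1}(U) = {p98} ∉ τ_X ✗.
  U = {H, J}: f^{-1}(U) = {p96, p97, p98} ∈ τ_X ✓.
  U = {H, I, J}: f^{-1}(U) = {p96, p97, p98} ∈ τ_X ✓.
  U = {G, H, I, J}: f^{-1}(U) = {p96, p97, p98} ∈ τ_X ✓.
Found U = {H} with f^{-1}(U) = {p98} not in τ_X. Therefore f is NOT continuous.


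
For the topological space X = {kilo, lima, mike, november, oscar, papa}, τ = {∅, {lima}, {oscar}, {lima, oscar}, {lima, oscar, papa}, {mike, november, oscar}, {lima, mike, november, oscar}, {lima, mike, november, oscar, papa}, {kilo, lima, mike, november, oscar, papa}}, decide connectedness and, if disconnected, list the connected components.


(X, τ) is connected.

Find clopen sets (U ∈ τ with X ∖ U ∈ τ):
  U = ∅, X ∖ U = {kilo, lima, mike, november, oscar, papa} — both open, so U is clopen.
  U = {kilo, lima, mike, november, oscar, papa}, X ∖ U = ∅ — both open, so U is clopen.
Only trivial clopens (∅ and X) exist, so (X, τ) is connected.
Compute connected components by grouping points that agree on all clopens:
  component: {kilo, lima, mike, november, oscar, papa}


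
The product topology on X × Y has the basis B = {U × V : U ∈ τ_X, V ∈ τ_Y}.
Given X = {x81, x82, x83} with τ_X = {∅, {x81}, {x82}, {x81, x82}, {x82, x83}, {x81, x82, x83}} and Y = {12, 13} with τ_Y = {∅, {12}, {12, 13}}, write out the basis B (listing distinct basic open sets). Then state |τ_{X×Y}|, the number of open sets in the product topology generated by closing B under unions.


Basis B = {∅ × ∅, {x81} × {12}, {x82} × {12}, {x81} × {12, 13}, {x81, x82} × {12}, {x82} × {12, 13}, {x82, x83} × {12}, {x81, x82, x83} × {12}, {x81, x82} × {12, 13}, {x82, x83} × {12, 13}, {x81, x82, x83} × {12, 13}}; |τ_{X×Y}| = 18.

Enumerate products U × V with U ∈ τ_X, V ∈ τ_Y (deduplicated):
  ∅ × ∅ = {} (∅)
  {x81} × {12} = {(x81,12)}
  {x82} × {12} = {(x82,12)}
  {x81} × {12, 13} = {(x81,12), (x81,13)}
  {x81, x82} × {12} = {(x81,12), (x82,12)}
  {x82} × {12, 13} = {(x82,12), (x82,13)}
  {x82, x83} × {12} = {(x82,12), (x83,12)}
  {x81, x82, x83} × {12} = {(x81,12), (x82,12), (x83,12)}
  {x81, x82} × {12, 13} = {(x81,12), (x81,13), (x82,12), (x82,13)}
  {x82, x83} × {12, 13} = {(x82,12), (x82,13), (x83,12), (x83,13)}
  {x81, x82, x83} × {12, 13} = {(x81,12), (x81,13), (x82,12), (x82,13), (x83,12), (x83,13)}
These 11 distinct sets form the basis B.
Close under arbitrary unions to get τ_{X×Y}; counting gives |τ_{X×Y}| = 18.


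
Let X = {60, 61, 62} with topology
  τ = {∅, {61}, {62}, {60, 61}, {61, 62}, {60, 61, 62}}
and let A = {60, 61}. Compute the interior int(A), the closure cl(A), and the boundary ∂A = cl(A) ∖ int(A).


int(A) = {60, 61}, cl(A) = {60, 61}, ∂A = ∅.

Closed sets in (X, τ) are complements of opens:
  closed(X, τ) = {∅, {60}, {62}, {60, 61}, {60, 62}, {60, 61, 62}}.
int(A) = ⋃ {U ∈ τ : U ⊆ A}. Opens contained in A: ∅, {61}, {60, 61}.
Taking the union of these: int(A) = {60, 61}.
cl(A) = ⋂ {C closed : A ⊆ C}. Closed sets containing A: {60, 61}, {60, 61, 62}.
Intersecting these: cl(A) = {60, 61}.
∂A = cl(A) ∖ int(A) = {60, 61} ∖ {60, 61} = ∅.


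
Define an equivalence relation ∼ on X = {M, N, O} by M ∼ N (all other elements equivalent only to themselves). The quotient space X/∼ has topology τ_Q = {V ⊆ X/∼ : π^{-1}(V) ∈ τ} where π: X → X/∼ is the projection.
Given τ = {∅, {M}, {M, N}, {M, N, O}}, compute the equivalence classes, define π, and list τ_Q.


X/∼ = {[M=N], [O]}; |τ_Q| = 3.

Equivalence classes: [M=N], [O].
Quotient map π: X → X/∼ sends M ↦ [M=N], N ↦ [M=N], O ↦ [O].
For each subset V ⊆ X/∼, compute π^{-1}(V) ⊆ X and check whether π^{-1}(V) ∈ τ. V is open in τ_Q iff π^{-1}(V) ∈ τ.
  V = {}: π^{-1}(V) = ∅ ∈ τ ✓.
  V = {[M=N]}: π^{-1}(V) = {M, N} ∈ τ ✓.
  V = {[O]}: π^{-1}(V) = {O} ∉ τ ✗.
  V = {[M=N], [O]}: π^{-1}(V) = {M, N, O} ∈ τ ✓.
Open sets in the quotient: τ_Q = {{}, {[M=N]}, {[M=N], [O]}} (3 elements).


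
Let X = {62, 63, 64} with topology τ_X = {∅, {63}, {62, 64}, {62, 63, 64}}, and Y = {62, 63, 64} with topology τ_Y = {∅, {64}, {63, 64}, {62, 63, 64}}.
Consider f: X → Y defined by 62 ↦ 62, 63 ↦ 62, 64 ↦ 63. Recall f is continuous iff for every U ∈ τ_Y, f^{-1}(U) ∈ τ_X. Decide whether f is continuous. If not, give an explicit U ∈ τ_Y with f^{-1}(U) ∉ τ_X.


f is NOT continuous.

Compute f^{-1}(U) for each U ∈ τ_Y:
  U = ∅: f^{-1}(U) = ∅ ∈ τ_X ✓.
  U = {64}: f^{-1}(U) = ∅ ∈ τ_X ✓.
  U = {63, 64}: f^{-1}(U) = {64} ∉ τ_X ✗.
  U = {62, 63, 64}: f^{-1}(U) = {62, 63, 64} ∈ τ_X ✓.
Found U = {63, 64} with f^{-1}(U) = {64} not in τ_X. Therefore f is NOT continuous.


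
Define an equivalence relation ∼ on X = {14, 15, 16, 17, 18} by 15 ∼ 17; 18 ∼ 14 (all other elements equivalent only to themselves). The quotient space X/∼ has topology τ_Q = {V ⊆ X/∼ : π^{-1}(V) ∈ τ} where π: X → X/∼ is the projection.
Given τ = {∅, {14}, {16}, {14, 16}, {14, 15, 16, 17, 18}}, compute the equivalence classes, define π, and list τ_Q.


X/∼ = {[14=18], [15=17], [16]}; |τ_Q| = 3.

Equivalence classes: [14=18], [15=17], [16].
Quotient map π: X → X/∼ sends 14 ↦ [14=18], 15 ↦ [15=17], 16 ↦ [16], 17 ↦ [15=17], 18 ↦ [14=18].
For each subset V ⊆ X/∼, compute π^{-1}(V) ⊆ X and check whether π^{-1}(V) ∈ τ. V is open in τ_Q iff π^{-1}(V) ∈ τ.
  V = {}: π^{-1}(V) = ∅ ∈ τ ✓.
  V = {[14=18]}: π^{-1}(V) = {14, 18} ∉ τ ✗.
  V = {[15=17]}: π^{-1}(V) = {15, 17} ∉ τ ✗.
  V = {[14=18], [15=17]}: π^{-1}(V) = {14, 15, 17, 18} ∉ τ ✗.
  V = {[16]}: π^{-1}(V) = {16} ∈ τ ✓.
  V = {[14=18], [16]}: π^{-1}(V) = {14, 16, 18} ∉ τ ✗.
  V = {[15=17], [16]}: π^{-1}(V) = {15, 16, 17} ∉ τ ✗.
  V = {[14=18], [15=17], [16]}: π^{-1}(V) = {14, 15, 16, 17, 18} ∈ τ ✓.
Open sets in the quotient: τ_Q = {{}, {[16]}, {[14=18], [15=17], [16]}} (3 elements).


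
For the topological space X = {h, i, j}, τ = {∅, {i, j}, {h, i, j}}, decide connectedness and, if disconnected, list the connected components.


(X, τ) is connected.

Find clopen sets (U ∈ τ with X ∖ U ∈ τ):
  U = ∅, X ∖ U = {h, i, j} — both open, so U is clopen.
  U = {h, i, j}, X ∖ U = ∅ — both open, so U is clopen.
Only trivial clopens (∅ and X) exist, so (X, τ) is connected.
Compute connected components by grouping points that agree on all clopens:
  component: {h, i, j}
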